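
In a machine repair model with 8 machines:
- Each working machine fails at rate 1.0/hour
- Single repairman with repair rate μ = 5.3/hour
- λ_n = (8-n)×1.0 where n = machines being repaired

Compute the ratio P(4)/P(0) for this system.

P(4)/P(0) = ∏_{i=0}^{4-1} λ_i/μ_{i+1}
= (8-0)×1.0/5.3 × (8-1)×1.0/5.3 × (8-2)×1.0/5.3 × (8-3)×1.0/5.3
= 2.1291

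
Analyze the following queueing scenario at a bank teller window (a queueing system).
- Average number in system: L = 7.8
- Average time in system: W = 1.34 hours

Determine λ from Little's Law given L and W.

Little's Law: L = λW, so λ = L/W
λ = 7.8/1.34 = 5.8209 transactions/hour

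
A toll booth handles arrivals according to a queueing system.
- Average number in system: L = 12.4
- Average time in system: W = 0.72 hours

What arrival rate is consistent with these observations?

Little's Law: L = λW, so λ = L/W
λ = 12.4/0.72 = 17.2222 vehicles/hour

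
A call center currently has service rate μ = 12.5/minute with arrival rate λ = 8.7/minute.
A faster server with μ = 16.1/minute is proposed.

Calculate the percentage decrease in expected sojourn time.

System 1: ρ₁ = 8.7/12.5 = 0.6960, W₁ = 1/(12.5-8.7) = 0.26316
System 2: ρ₂ = 8.7/16.1 = 0.5404, W₂ = 1/(16.1-8.7) = 0.13514
Improvement: (W₁-W₂)/W₁ = (0.26316-0.13514)/0.26316 = 48.65%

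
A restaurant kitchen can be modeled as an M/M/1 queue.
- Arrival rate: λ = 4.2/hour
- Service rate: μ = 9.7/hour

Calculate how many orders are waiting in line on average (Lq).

ρ = λ/μ = 4.2/9.7 = 0.4330
For M/M/1: Lq = λ²/(μ(μ-λ))
Lq = 17.64/(9.7 × 5.50)
Lq = 0.3306 orders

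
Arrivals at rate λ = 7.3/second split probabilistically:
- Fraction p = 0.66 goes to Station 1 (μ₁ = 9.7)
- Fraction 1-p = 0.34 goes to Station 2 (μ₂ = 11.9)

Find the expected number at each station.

Effective rates: λ₁ = 7.3×0.66 = 4.818, λ₂ = 7.3×0.34 = 2.482
Station 1: ρ₁ = 4.818/9.7 = 0.4967, L₁ = ρ₁/(1-ρ₁) = 0.4967/(1-0.4967) = 0.9869
Station 2: ρ₂ = 2.482/11.9 = 0.20857, L₂ = ρ₂/(1-ρ₂) = 0.20857/(1-0.20857) = 0.2635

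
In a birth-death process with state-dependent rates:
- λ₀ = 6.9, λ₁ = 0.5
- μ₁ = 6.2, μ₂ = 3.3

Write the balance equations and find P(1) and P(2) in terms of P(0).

Balance equations:
State 0: λ₀P₀ = μ₁P₁ → P₁ = (λ₀/μ₁)P₀ = (6.9/6.2)P₀ = 1.1129P₀
State 1: P₂ = (λ₀λ₁)/(μ₁μ₂)P₀ = (6.9×0.5)/(6.2×3.3)P₀ = 0.1686P₀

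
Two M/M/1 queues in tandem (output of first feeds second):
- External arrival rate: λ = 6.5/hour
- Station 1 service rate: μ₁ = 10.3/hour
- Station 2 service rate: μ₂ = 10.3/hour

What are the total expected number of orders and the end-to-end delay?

By Jackson's theorem, each station behaves as independent M/M/1.
Station 1: ρ₁ = 6.5/10.3 = 0.6311, L₁ = ρ₁/(1-ρ₁) = λ/(μ₁-λ) = 6.5/3.80 = 1.71053
Station 2: ρ₂ = 6.5/10.3 = 0.6311, L₂ = ρ₂/(1-ρ₂) = λ/(μ₂-λ) = 6.5/3.80 = 1.71053
Total: L = L₁ + L₂ = 1.71053 + 1.71053 = 3.4211
W = L/λ = 3.4211/6.5 = 0.5263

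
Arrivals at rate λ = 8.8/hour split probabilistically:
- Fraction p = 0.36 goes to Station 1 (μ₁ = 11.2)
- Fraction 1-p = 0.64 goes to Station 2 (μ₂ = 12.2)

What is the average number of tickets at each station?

Effective rates: λ₁ = 8.8×0.36 = 3.168, λ₂ = 8.8×0.64 = 5.632
Station 1: ρ₁ = 3.168/11.2 = 0.28286, L₁ = ρ₁/(1-ρ₁) = 0.28286/(1-0.28286) = 0.3944
Station 2: ρ₂ = 5.632/12.2 = 0.46164, L₂ = ρ₂/(1-ρ₂) = 0.46164/(1-0.46164) = 0.8575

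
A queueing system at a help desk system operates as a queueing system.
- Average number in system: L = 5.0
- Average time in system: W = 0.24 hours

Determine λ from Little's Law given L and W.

Little's Law: L = λW, so λ = L/W
λ = 5.0/0.24 = 20.8333 tickets/hour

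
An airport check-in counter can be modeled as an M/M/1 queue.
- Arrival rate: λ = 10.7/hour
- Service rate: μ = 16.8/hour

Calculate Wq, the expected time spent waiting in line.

First, compute utilization: ρ = λ/μ = 10.7/16.8 = 0.6369
For M/M/1: Wq = λ/(μ(μ-λ))
Wq = 10.7/(16.8 × (16.8-10.7))
Wq = 10.7/(16.8 × 6.10)
Wq = 0.1044 hours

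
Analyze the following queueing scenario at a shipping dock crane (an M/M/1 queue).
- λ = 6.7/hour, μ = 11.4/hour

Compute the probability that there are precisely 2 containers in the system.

ρ = λ/μ = 6.7/11.4 = 0.5877
P(n) = (1-ρ)ρⁿ
P(2) = (1-0.5877) × 0.5877^2
P(2) = 0.4123 × 0.3454
P(2) = 0.1424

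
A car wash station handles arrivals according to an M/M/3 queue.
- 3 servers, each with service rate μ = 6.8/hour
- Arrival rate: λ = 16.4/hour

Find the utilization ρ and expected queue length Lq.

Traffic intensity: ρ = λ/(cμ) = 16.4/(3×6.8) = 0.8039
Since ρ = 0.8039 < 1, system is stable.
Offered load a = λ/μ = cρ = 16.4/6.8 = 2.4118
P₀ = [ Σₙ₌₀^2 aⁿ/n! + a^3/(3!(1-ρ)) ]⁻¹
Σ = a^0/0! + a^1/1! + a^2/2! = 1.0000 + 2.4118 + 2.9083 = 6.3201
a^3/(3!(1-ρ)) = 14.0283/(6 × 0.19608) = 11.9240
P₀ = 1/(6.3201 + 11.9240) = 0.05481
Lq = P₀·a^3·ρ / (3!(1-ρ)²) = 0.054812 × 14.0283 × 0.80392 / (6 × 0.038447) = 2.6797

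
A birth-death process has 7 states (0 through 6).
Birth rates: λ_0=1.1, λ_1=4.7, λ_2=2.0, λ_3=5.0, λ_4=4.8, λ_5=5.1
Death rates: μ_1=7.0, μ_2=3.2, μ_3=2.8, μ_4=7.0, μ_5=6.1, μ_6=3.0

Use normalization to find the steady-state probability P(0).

Ratios P(n)/P(0) = (λ₀···λₙ₋₁)/(μ₁···μₙ):
P(1)/P(0) = (1.1)/(7.0) = 0.15714
P(2)/P(0) = (1.1×4.7)/(7.0×3.2) = 0.23080
P(3)/P(0) = (1.1×4.7×2.0)/(7.0×3.2×2.8) = 0.16486
P(4)/P(0) = (1.1×4.7×2.0×5.0)/(7.0×3.2×2.8×7.0) = 0.11776
P(5)/P(0) = (1.1×4.7×2.0×5.0×4.8)/(7.0×3.2×2.8×7.0×6.1) = 0.092661
P(6)/P(0) = (1.1×4.7×2.0×5.0×4.8×5.1)/(7.0×3.2×2.8×7.0×6.1×3.0) = 0.15752

Normalization: ∑ P(n) = 1
P(0) × (1.0000 + 0.15714 + 0.23080 + 0.16486 + 0.11776 + 0.092661 + 0.15752) = 1
P(0) × 1.9207 = 1
P(0) = 1/1.9207 = 0.5206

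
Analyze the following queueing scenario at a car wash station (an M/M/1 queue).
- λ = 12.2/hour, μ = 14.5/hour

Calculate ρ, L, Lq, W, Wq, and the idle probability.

Step 1: ρ = λ/μ = 12.2/14.5 = 0.8414
Step 2: L = λ/(μ-λ) = 12.2/2.30 = 5.3043
Step 3: Lq = λ²/(μ(μ-λ)) = 148.84/(14.5×2.30) = 4.4630
Step 4: W = 1/(μ-λ) = 1/2.30 = 0.43478
Step 5: Wq = λ/(μ(μ-λ)) = 12.2/(14.5×2.30) = 0.3658
Step 6: P(0) = 1-ρ = 0.1586
Verify: L = λW = 12.2×0.43478 = 5.3043 ✔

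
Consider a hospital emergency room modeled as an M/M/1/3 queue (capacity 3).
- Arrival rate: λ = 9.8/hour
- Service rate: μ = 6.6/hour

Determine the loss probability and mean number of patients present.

ρ = λ/μ = 9.8/6.6 = 1.4848
P₀ = (1-ρ)/(1-ρ^(K+1)) = (1-1.4848)/(1-1.4848^4) = -0.4848/-3.8604 = 0.1256
P_K = P₀×ρ^K = 0.1256 × 1.4848^3 = 0.1256 × 3.2734 = 0.4111
Blocking probability P_3 = 0.4111 (41.11%)
L = ρ[1 - (K+1)ρ^K + Kρ^(K+1)] / [(1-ρ)(1-ρ^(K+1))]
L = 1.4848 × (1 - 4×3.273436 + 3×4.860398) / ((1 - 1.4848) × (1 - 4.860398)) = 1.9735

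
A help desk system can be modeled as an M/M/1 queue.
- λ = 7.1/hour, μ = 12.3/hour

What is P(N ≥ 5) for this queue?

ρ = λ/μ = 7.1/12.3 = 0.57724
P(N ≥ n) = ρⁿ
P(N ≥ 5) = 0.57724^5
P(N ≥ 5) = 0.06409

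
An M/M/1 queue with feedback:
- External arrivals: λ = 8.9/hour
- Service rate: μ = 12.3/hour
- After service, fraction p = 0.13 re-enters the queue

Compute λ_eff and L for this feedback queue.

Effective arrival rate: λ_eff = λ/(1-p) = 8.9/(1-0.13) = 8.9/0.87 = 10.22989
ρ = λ_eff/μ = 10.22989/12.3 = 0.831698
L = ρ/(1-ρ) = 0.831698/(1-0.831698) = 4.9417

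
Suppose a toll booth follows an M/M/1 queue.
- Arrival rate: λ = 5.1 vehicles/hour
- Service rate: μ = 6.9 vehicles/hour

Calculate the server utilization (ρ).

Server utilization: ρ = λ/μ
ρ = 5.1/6.9 = 0.7391
The server is busy 73.91% of the time.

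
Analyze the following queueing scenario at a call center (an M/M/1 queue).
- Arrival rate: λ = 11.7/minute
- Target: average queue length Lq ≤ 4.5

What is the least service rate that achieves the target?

For M/M/1: Lq = λ²/(μ(μ-λ))
Need Lq ≤ 4.5, i.e. μ(μ-λ) ≥ λ²/4.5
μ² - 11.7μ - 136.89/4.5 ≥ 0  →  μ² - 11.7μ - 30.4200 ≥ 0
Quadratic formula (positive root): μ = [λ + √(λ² + 4×30.4200)]/2
Discriminant: 136.89 + 4×30.4200 = 258.5700, √258.5700 = 16.0801
μ ≥ (11.7 + 16.0801)/2 = 13.8901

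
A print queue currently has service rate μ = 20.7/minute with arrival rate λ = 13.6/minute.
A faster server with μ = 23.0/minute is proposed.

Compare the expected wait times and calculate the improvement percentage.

System 1: ρ₁ = 13.6/20.7 = 0.6570, W₁ = 1/(20.7-13.6) = 0.14085
System 2: ρ₂ = 13.6/23.0 = 0.5913, W₂ = 1/(23.0-13.6) = 0.10638
Improvement: (W₁-W₂)/W₁ = (0.14085-0.10638)/0.14085 = 24.47%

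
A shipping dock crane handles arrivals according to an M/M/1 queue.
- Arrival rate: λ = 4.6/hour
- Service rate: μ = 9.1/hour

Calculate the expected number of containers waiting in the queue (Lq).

ρ = λ/μ = 4.6/9.1 = 0.5055
For M/M/1: Lq = λ²/(μ(μ-λ))
Lq = 21.16/(9.1 × 4.50)
Lq = 0.5167 containers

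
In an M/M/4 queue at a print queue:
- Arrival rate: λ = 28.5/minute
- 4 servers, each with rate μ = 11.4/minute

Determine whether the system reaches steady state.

Stability requires ρ = λ/(cμ) < 1
ρ = 28.5/(4 × 11.4) = 28.5/45.60 = 0.6250
Since 0.6250 < 1, the system is STABLE.
The servers are busy 62.50% of the time.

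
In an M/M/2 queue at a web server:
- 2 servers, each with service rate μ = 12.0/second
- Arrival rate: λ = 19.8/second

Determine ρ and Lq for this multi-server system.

Traffic intensity: ρ = λ/(cμ) = 19.8/(2×12.0) = 0.8250
Since ρ = 0.8250 < 1, system is stable.
Offered load a = λ/μ = cρ = 19.8/12.0 = 1.6500
P₀ = [ Σₙ₌₀^1 aⁿ/n! + a^2/(2!(1-ρ)) ]⁻¹
Σ = a^0/0! + a^1/1! = 1.0000 + 1.6500 = 2.6500
a^2/(2!(1-ρ)) = 2.7225/(2 × 0.1750) = 7.7786
P₀ = 1/(2.6500 + 7.7786) = 0.09589
Lq = P₀·a^2·ρ / (2!(1-ρ)²) = 0.095890 × 2.7225 × 0.82500 / (2 × 0.030625) = 3.5163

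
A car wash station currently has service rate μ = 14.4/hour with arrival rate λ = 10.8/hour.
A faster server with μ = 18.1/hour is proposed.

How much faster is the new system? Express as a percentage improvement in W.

System 1: ρ₁ = 10.8/14.4 = 0.7500, W₁ = 1/(14.4-10.8) = 0.2778
System 2: ρ₂ = 10.8/18.1 = 0.5967, W₂ = 1/(18.1-10.8) = 0.1370
Improvement: (W₁-W₂)/W₁ = (0.2778-0.1370)/0.2778 = 50.68%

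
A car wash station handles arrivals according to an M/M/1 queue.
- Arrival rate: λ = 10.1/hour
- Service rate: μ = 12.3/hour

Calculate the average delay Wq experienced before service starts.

First, compute utilization: ρ = λ/μ = 10.1/12.3 = 0.8211
For M/M/1: Wq = λ/(μ(μ-λ))
Wq = 10.1/(12.3 × (12.3-10.1))
Wq = 10.1/(12.3 × 2.20)
Wq = 0.3732 hours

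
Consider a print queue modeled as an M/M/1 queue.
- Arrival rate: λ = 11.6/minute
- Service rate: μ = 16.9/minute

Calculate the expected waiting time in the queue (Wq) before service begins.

First, compute utilization: ρ = λ/μ = 11.6/16.9 = 0.6864
For M/M/1: Wq = λ/(μ(μ-λ))
Wq = 11.6/(16.9 × (16.9-11.6))
Wq = 11.6/(16.9 × 5.30)
Wq = 0.1295 minutes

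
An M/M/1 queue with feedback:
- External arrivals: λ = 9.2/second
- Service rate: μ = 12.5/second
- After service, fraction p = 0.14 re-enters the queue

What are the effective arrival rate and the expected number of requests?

Effective arrival rate: λ_eff = λ/(1-p) = 9.2/(1-0.14) = 9.2/0.86 = 10.69767
ρ = λ_eff/μ = 10.69767/12.5 = 0.855814
L = ρ/(1-ρ) = 0.855814/(1-0.855814) = 5.9355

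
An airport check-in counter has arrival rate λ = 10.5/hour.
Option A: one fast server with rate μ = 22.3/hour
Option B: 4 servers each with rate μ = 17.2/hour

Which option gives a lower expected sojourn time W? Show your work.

Option A: single server μ = 22.3 (M/M/1)
  ρ_A = 10.5/22.3 = 0.4709
  W_A = 1/(μ-λ) = 1/(22.3-10.5) = 1/11.80 = 0.08475

Option B: 4 servers μ = 17.2 (M/M/4)
  ρ_B = λ/(cμ) = 10.5/(4×17.2) = 0.1526
  Offered load a = λ/μ = cρ = 10.5/17.2 = 0.6105
  P₀ = [ Σₙ₌₀^3 aⁿ/n! + a^4/(4!(1-ρ)) ]⁻¹
  Σ = a^0/0! + a^1/1! + a^2/2! + a^3/3! = 1.0000 + 0.6105 + 0.1863 + 0.03792 = 1.8347
  a^4/(4!(1-ρ)) = 0.13888/(24 × 0.84738) = 0.006829
  P₀ = 1/(1.8347 + 0.006829) = 0.5430
  Lq = P₀·a^4·ρ / (4!(1-ρ)²) = 0.54302 × 0.13888 × 0.15262 / (24 × 0.71806) = 0.0006679
  Wq_B = Lq/λ = 0.0006679/10.5 = 0.00006361
  W_B = Wq_B + 1/μ = 0.00006361 + 0.05814 = 0.05820

Since W_B = 0.05820 < W_A = 0.08475, Option B (multiple servers) has the shorter time in system.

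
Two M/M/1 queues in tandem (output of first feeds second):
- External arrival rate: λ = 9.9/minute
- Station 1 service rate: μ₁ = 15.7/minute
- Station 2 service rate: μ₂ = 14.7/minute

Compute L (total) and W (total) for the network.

By Jackson's theorem, each station behaves as independent M/M/1.
Station 1: ρ₁ = 9.9/15.7 = 0.6306, L₁ = ρ₁/(1-ρ₁) = λ/(μ₁-λ) = 9.9/5.80 = 1.7069
Station 2: ρ₂ = 9.9/14.7 = 0.6735, L₂ = ρ₂/(1-ρ₂) = λ/(μ₂-λ) = 9.9/4.80 = 2.0625
Total: L = L₁ + L₂ = 1.7069 + 2.0625 = 3.7694
W = L/λ = 3.7694/9.9 = 0.3807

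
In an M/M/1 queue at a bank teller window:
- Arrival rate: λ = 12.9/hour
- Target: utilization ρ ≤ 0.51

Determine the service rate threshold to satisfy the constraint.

ρ = λ/μ, so μ = λ/ρ
μ ≥ 12.9/0.51 = 25.2941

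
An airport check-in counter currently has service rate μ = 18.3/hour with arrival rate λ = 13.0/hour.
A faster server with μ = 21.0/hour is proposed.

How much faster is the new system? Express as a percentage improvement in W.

System 1: ρ₁ = 13.0/18.3 = 0.7104, W₁ = 1/(18.3-13.0) = 0.18868
System 2: ρ₂ = 13.0/21.0 = 0.6190, W₂ = 1/(21.0-13.0) = 0.12500
Improvement: (W₁-W₂)/W₁ = (0.18868-0.12500)/0.18868 = 33.75%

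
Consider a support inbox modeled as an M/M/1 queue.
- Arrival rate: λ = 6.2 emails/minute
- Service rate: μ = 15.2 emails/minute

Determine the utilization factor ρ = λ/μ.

Server utilization: ρ = λ/μ
ρ = 6.2/15.2 = 0.4079
The server is busy 40.79% of the time.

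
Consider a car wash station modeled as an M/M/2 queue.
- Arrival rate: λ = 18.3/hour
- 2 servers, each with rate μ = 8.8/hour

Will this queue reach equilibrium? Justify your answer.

Stability requires ρ = λ/(cμ) < 1
ρ = 18.3/(2 × 8.8) = 18.3/17.60 = 1.0398
Since 1.0398 ≥ 1, the system is UNSTABLE.
Need c > λ/μ = 18.3/8.8 = 2.08.
Minimum servers needed: c = 3.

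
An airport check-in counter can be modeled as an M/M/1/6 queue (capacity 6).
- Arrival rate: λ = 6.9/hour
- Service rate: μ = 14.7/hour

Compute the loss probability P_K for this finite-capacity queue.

ρ = λ/μ = 6.9/14.7 = 0.4694
P₀ = (1-ρ)/(1-ρ^(K+1)) = (1-0.4694)/(1-0.4694^7) = 0.5306/0.9950 = 0.5333
P_K = P₀×ρ^K = 0.53328 × 0.4694^6 = 0.53328 × 0.010697 = 0.005704
Blocking probability = 0.57%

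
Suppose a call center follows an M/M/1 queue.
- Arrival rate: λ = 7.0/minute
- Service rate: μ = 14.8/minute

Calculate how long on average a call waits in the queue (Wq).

First, compute utilization: ρ = λ/μ = 7.0/14.8 = 0.4730
For M/M/1: Wq = λ/(μ(μ-λ))
Wq = 7.0/(14.8 × (14.8-7.0))
Wq = 7.0/(14.8 × 7.80)
Wq = 0.06064 minutes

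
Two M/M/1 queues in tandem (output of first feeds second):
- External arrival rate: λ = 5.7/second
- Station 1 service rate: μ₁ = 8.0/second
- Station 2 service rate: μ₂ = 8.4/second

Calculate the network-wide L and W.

By Jackson's theorem, each station behaves as independent M/M/1.
Station 1: ρ₁ = 5.7/8.0 = 0.7125, L₁ = ρ₁/(1-ρ₁) = λ/(μ₁-λ) = 5.7/2.30 = 2.4783
Station 2: ρ₂ = 5.7/8.4 = 0.6786, L₂ = ρ₂/(1-ρ₂) = λ/(μ₂-λ) = 5.7/2.70 = 2.1111
Total: L = L₁ + L₂ = 2.4783 + 2.1111 = 4.5894
W = L/λ = 4.5894/5.7 = 0.8052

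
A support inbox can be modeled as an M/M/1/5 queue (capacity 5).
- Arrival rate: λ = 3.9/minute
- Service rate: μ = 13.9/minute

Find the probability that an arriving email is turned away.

ρ = λ/μ = 3.9/13.9 = 0.2806
P₀ = (1-ρ)/(1-ρ^(K+1)) = (1-0.2806)/(1-0.2806^6) = 0.7194/0.9995 = 0.7198
P_K = P₀×ρ^K = 0.7198 × 0.2806^5 = 0.7198 × 0.001740 = 0.001252
Blocking probability = 0.13%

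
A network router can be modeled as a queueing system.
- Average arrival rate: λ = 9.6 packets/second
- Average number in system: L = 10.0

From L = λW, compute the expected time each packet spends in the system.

Little's Law: L = λW, so W = L/λ
W = 10.0/9.6 = 1.0417 seconds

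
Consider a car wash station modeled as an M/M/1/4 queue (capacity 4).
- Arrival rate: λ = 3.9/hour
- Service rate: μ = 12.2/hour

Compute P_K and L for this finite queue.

ρ = λ/μ = 3.9/12.2 = 0.31967
P₀ = (1-ρ)/(1-ρ^(K+1)) = (1-0.31967)/(1-0.31967^5) = 0.6803/0.9967 = 0.6826
P_K = P₀×ρ^K = 0.68261 × 0.31967^4 = 0.68261 × 0.010443 = 0.007128
Blocking probability P_4 = 0.007128 (0.71%)
L = ρ[1 - (K+1)ρ^K + Kρ^(K+1)] / [(1-ρ)(1-ρ^(K+1))]
L = 0.31967 × (1 - 5×0.01044 + 4×0.003338) / ((1 - 0.31967) × (1 - 0.003338)) = 0.4531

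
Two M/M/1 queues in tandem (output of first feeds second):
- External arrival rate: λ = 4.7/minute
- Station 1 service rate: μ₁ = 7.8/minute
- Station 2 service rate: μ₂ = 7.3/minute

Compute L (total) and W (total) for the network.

By Jackson's theorem, each station behaves as independent M/M/1.
Station 1: ρ₁ = 4.7/7.8 = 0.6026, L₁ = ρ₁/(1-ρ₁) = λ/(μ₁-λ) = 4.7/3.10 = 1.5161
Station 2: ρ₂ = 4.7/7.3 = 0.6438, L₂ = ρ₂/(1-ρ₂) = λ/(μ₂-λ) = 4.7/2.60 = 1.8077
Total: L = L₁ + L₂ = 1.5161 + 1.8077 = 3.3238
W = L/λ = 3.3238/4.7 = 0.7072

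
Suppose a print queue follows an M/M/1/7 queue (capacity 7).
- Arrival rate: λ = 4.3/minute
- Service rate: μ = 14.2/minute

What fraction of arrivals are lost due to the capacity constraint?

ρ = λ/μ = 4.3/14.2 = 0.30282
P₀ = (1-ρ)/(1-ρ^(K+1)) = (1-0.30282)/(1-0.30282^8) = 0.69718/0.99993 = 0.6972
P_K = P₀×ρ^K = 0.6972 × 0.30282^7 = 0.6972 × 0.0002335 = 0.0001628
Blocking probability = 0.01628%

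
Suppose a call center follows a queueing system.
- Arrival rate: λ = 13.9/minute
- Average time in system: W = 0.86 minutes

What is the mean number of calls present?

Little's Law: L = λW
L = 13.9 × 0.86 = 11.9540 calls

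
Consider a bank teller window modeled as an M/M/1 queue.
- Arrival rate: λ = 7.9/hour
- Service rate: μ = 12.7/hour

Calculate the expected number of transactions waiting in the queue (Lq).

ρ = λ/μ = 7.9/12.7 = 0.6220
For M/M/1: Lq = λ²/(μ(μ-λ))
Lq = 62.41/(12.7 × 4.80)
Lq = 1.0238 transactions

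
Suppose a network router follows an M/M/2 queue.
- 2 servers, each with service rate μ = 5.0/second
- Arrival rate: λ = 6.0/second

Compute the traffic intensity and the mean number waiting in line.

Traffic intensity: ρ = λ/(cμ) = 6.0/(2×5.0) = 0.6000
Since ρ = 0.6000 < 1, system is stable.
Offered load a = λ/μ = cρ = 6.0/5.0 = 1.2000
P₀ = [ Σₙ₌₀^1 aⁿ/n! + a^2/(2!(1-ρ)) ]⁻¹
Σ = a^0/0! + a^1/1! = 1.0000 + 1.2000 = 2.2000
a^2/(2!(1-ρ)) = 1.4400/(2 × 0.4000) = 1.8000
P₀ = 1/(2.2000 + 1.8000) = 0.2500
Lq = P₀·a^2·ρ / (2!(1-ρ)²) = 0.2500 × 1.4400 × 0.6000 / (2 × 0.1600) = 0.6750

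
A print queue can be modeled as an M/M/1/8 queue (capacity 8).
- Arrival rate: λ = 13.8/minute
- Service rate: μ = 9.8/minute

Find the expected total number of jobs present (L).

ρ = λ/μ = 13.8/9.8 = 1.40816
P₀ = (1-ρ)/(1-ρ^(K+1)) = (1-1.40816)/(1-1.40816^9) = -0.4082/-20.7705 = 0.01965
P_K = P₀×ρ^K = 0.01965 × 1.40816^8 = 0.01965 × 15.4602 = 0.3038
L = ρ[1 - (K+1)ρ^K + Kρ^(K+1)] / [(1-ρ)(1-ρ^(K+1))]
L = 1.40816 × (1 - 9×15.46023 + 8×21.77048) / ((1 - 1.40816) × (1 - 21.77048)) = 5.9833 jobs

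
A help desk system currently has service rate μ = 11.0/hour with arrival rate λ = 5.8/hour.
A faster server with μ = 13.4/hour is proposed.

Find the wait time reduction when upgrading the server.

System 1: ρ₁ = 5.8/11.0 = 0.5273, W₁ = 1/(11.0-5.8) = 0.19231
System 2: ρ₂ = 5.8/13.4 = 0.4328, W₂ = 1/(13.4-5.8) = 0.13158
Improvement: (W₁-W₂)/W₁ = (0.19231-0.13158)/0.19231 = 31.58%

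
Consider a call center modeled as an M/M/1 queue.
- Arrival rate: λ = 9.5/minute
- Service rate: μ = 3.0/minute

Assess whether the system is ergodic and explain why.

Stability requires ρ = λ/(cμ) < 1
ρ = 9.5/(1 × 3.0) = 9.5/3.00 = 3.1667
Since 3.1667 ≥ 1, the system is UNSTABLE.
Queue grows without bound. Need μ > λ = 9.5.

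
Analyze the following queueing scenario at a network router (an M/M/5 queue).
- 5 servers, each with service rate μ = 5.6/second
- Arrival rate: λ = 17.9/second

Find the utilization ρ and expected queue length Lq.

Traffic intensity: ρ = λ/(cμ) = 17.9/(5×5.6) = 0.6393
Since ρ = 0.6393 < 1, system is stable.
Offered load a = λ/μ = cρ = 17.9/5.6 = 3.1964
P₀ = [ Σₙ₌₀^4 aⁿ/n! + a^5/(5!(1-ρ)) ]⁻¹
Σ = a^0/0! + a^1/1! + a^2/2! + a^3/3! + a^4/4! = 1.0000 + 3.1964 + 5.1086 + 5.4431 + 4.3496 = 19.0977
a^5/(5!(1-ρ)) = 333.6760/(120 × 0.360714) = 7.7087
P₀ = 1/(19.0977 + 7.7087) = 0.03730
Lq = P₀·a^5·ρ / (5!(1-ρ)²) = 0.03730 × 333.6760 × 0.6393 / (120 × 0.1301) = 0.5097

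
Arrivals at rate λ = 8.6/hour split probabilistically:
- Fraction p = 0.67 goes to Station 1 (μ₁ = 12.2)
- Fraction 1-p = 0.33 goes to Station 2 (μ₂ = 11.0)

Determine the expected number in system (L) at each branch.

Effective rates: λ₁ = 8.6×0.67 = 5.762, λ₂ = 8.6×0.33 = 2.838
Station 1: ρ₁ = 5.762/12.2 = 0.4723, L₁ = ρ₁/(1-ρ₁) = 0.4723/(1-0.4723) = 0.8950
Station 2: ρ₂ = 2.838/11.0 = 0.2580, L₂ = ρ₂/(1-ρ₂) = 0.2580/(1-0.2580) = 0.3477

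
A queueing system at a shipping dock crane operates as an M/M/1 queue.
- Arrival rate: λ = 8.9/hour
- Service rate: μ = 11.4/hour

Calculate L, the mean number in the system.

ρ = λ/μ = 8.9/11.4 = 0.7807
For M/M/1: L = λ/(μ-λ)
L = 8.9/(11.4-8.9) = 8.9/2.50
L = 3.5600 containers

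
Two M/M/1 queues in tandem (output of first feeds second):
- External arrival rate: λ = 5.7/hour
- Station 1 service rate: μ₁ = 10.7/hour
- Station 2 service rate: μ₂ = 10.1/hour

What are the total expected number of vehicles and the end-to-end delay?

By Jackson's theorem, each station behaves as independent M/M/1.
Station 1: ρ₁ = 5.7/10.7 = 0.5327, L₁ = ρ₁/(1-ρ₁) = λ/(μ₁-λ) = 5.7/5.00 = 1.1400
Station 2: ρ₂ = 5.7/10.1 = 0.5644, L₂ = ρ₂/(1-ρ₂) = λ/(μ₂-λ) = 5.7/4.40 = 1.2955
Total: L = L₁ + L₂ = 1.1400 + 1.2955 = 2.4355
W = L/λ = 2.4355/5.7 = 0.4273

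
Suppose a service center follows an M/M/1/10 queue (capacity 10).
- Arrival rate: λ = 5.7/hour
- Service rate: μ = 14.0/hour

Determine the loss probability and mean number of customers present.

ρ = λ/μ = 5.7/14.0 = 0.407143
P₀ = (1-ρ)/(1-ρ^(K+1)) = (1-0.407143)/(1-0.407143^11) = 0.59286/0.99995 = 0.5929
P_K = P₀×ρ^K = 0.59289 × 0.407143^10 = 0.59289 × 0.00012516 = 0.00007421
Blocking probability P_10 = 0.00007421 (0.007421%)
L = ρ[1 - (K+1)ρ^K + Kρ^(K+1)] / [(1-ρ)(1-ρ^(K+1))]
L = 0.407143 × (1 - 11×0.0001252 + 10×0.00005096) / ((1 - 0.407143) × (1 - 0.00005096)) = 0.6862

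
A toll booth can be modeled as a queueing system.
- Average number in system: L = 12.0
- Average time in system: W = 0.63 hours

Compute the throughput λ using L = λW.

Little's Law: L = λW, so λ = L/W
λ = 12.0/0.63 = 19.0476 vehicles/hour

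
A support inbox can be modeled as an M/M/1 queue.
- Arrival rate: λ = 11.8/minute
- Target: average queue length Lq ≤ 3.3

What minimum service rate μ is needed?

For M/M/1: Lq = λ²/(μ(μ-λ))
Need Lq ≤ 3.3, i.e. μ(μ-λ) ≥ λ²/3.3
μ² - 11.8μ - 139.24/3.3 ≥ 0  →  μ² - 11.8μ - 42.19394 ≥ 0
Quadratic formula (positive root): μ = [λ + √(λ² + 4×42.19394)]/2
Discriminant: 139.24 + 4×42.19394 = 308.0158, √308.0158 = 17.5504
μ ≥ (11.8 + 17.5504)/2 = 14.6752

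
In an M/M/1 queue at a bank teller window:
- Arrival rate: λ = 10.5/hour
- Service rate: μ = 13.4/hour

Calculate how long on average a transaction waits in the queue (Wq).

First, compute utilization: ρ = λ/μ = 10.5/13.4 = 0.7836
For M/M/1: Wq = λ/(μ(μ-λ))
Wq = 10.5/(13.4 × (13.4-10.5))
Wq = 10.5/(13.4 × 2.90)
Wq = 0.2702 hours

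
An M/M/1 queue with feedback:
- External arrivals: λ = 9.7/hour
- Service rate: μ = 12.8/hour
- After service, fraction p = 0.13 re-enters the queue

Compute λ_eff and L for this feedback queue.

Effective arrival rate: λ_eff = λ/(1-p) = 9.7/(1-0.13) = 9.7/0.87 = 11.1494
ρ = λ_eff/μ = 11.1494/12.8 = 0.87105
L = ρ/(1-ρ) = 0.87105/(1-0.87105) = 6.7549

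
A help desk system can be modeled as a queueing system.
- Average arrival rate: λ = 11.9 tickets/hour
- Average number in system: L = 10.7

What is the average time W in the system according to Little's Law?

Little's Law: L = λW, so W = L/λ
W = 10.7/11.9 = 0.8992 hours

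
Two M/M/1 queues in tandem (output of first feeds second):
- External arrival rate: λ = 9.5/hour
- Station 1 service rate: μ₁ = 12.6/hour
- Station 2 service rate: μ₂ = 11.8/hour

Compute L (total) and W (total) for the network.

By Jackson's theorem, each station behaves as independent M/M/1.
Station 1: ρ₁ = 9.5/12.6 = 0.7540, L₁ = ρ₁/(1-ρ₁) = λ/(μ₁-λ) = 9.5/3.10 = 3.064516
Station 2: ρ₂ = 9.5/11.8 = 0.8051, L₂ = ρ₂/(1-ρ₂) = λ/(μ₂-λ) = 9.5/2.30 = 4.130435
Total: L = L₁ + L₂ = 3.064516 + 4.130435 = 7.1950
W = L/λ = 7.1950/9.5 = 0.7574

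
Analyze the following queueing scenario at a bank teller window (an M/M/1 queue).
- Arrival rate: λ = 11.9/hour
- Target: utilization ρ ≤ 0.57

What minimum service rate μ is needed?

ρ = λ/μ, so μ = λ/ρ
μ ≥ 11.9/0.57 = 20.8772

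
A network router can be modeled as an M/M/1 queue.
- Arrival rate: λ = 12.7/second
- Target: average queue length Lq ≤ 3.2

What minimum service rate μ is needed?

For M/M/1: Lq = λ²/(μ(μ-λ))
Need Lq ≤ 3.2, i.e. μ(μ-λ) ≥ λ²/3.2
μ² - 12.7μ - 161.29/3.2 ≥ 0  →  μ² - 12.7μ - 50.40312 ≥ 0
Quadratic formula (positive root): μ = [λ + √(λ² + 4×50.40312)]/2
Discriminant: 161.29 + 4×50.40312 = 362.9025, √362.9025 = 19.0500
μ ≥ (12.7 + 19.0500)/2 = 15.8750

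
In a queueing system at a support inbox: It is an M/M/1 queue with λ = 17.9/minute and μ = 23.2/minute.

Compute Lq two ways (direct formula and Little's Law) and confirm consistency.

Method 1 (direct): Lq = λ²/(μ(μ-λ)) = 320.41/(23.2 × 5.30) = 2.6058

Method 2 (Little's Law):
W = 1/(μ-λ) = 1/5.30 = 0.188679
Wq = W - 1/μ = 0.188679 - 0.0431034 = 0.145576
Lq = λWq = 17.9 × 0.145576 = 2.6058 ✔ (matches Method 1)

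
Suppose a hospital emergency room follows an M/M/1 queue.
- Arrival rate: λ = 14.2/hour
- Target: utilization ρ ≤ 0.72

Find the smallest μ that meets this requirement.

ρ = λ/μ, so μ = λ/ρ
μ ≥ 14.2/0.72 = 19.7222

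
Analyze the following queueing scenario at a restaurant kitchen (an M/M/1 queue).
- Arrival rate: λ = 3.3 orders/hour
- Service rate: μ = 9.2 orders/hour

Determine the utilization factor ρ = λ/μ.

Server utilization: ρ = λ/μ
ρ = 3.3/9.2 = 0.3587
The server is busy 35.87% of the time.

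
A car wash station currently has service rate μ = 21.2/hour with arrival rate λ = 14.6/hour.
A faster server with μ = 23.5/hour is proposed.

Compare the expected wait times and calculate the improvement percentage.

System 1: ρ₁ = 14.6/21.2 = 0.6887, W₁ = 1/(21.2-14.6) = 0.15152
System 2: ρ₂ = 14.6/23.5 = 0.6213, W₂ = 1/(23.5-14.6) = 0.11236
Improvement: (W₁-W₂)/W₁ = (0.15152-0.11236)/0.15152 = 25.84%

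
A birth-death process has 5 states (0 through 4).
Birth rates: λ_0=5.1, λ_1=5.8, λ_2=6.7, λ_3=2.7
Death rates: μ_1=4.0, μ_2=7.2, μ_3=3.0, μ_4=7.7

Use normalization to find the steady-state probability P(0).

Ratios P(n)/P(0) = (λ₀···λₙ₋₁)/(μ₁···μₙ):
P(1)/P(0) = (5.1)/(4.0) = 1.2750
P(2)/P(0) = (5.1×5.8)/(4.0×7.2) = 1.0271
P(3)/P(0) = (5.1×5.8×6.7)/(4.0×7.2×3.0) = 2.2938
P(4)/P(0) = (5.1×5.8×6.7×2.7)/(4.0×7.2×3.0×7.7) = 0.8043

Normalization: ∑ P(n) = 1
P(0) × (1.0000 + 1.2750 + 1.0271 + 2.2938 + 0.8043) = 1
P(0) × 6.4002 = 1
P(0) = 1/6.4002 = 0.1562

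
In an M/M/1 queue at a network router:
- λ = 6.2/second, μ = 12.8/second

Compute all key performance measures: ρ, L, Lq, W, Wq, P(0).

Step 1: ρ = λ/μ = 6.2/12.8 = 0.4844
Step 2: L = λ/(μ-λ) = 6.2/6.60 = 0.9394
Step 3: Lq = λ²/(μ(μ-λ)) = 38.44/(12.8×6.60) = 0.4550
Step 4: W = 1/(μ-λ) = 1/6.60 = 0.15152
Step 5: Wq = λ/(μ(μ-λ)) = 6.2/(12.8×6.60) = 0.07339
Step 6: P(0) = 1-ρ = 0.5156
Verify: L = λW = 6.2×0.15152 = 0.9394 ✔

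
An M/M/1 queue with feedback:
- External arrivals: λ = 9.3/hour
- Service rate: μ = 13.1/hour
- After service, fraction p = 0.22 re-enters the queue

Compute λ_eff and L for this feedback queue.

Effective arrival rate: λ_eff = λ/(1-p) = 9.3/(1-0.22) = 9.3/0.78 = 11.923077
ρ = λ_eff/μ = 11.923077/13.1 = 0.9101585
L = ρ/(1-ρ) = 0.9101585/(1-0.9101585) = 10.1307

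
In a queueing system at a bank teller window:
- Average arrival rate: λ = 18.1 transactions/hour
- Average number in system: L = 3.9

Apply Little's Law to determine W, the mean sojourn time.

Little's Law: L = λW, so W = L/λ
W = 3.9/18.1 = 0.2155 hours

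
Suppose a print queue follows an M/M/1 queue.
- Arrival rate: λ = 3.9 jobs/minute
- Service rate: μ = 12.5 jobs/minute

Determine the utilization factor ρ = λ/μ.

Server utilization: ρ = λ/μ
ρ = 3.9/12.5 = 0.3120
The server is busy 31.20% of the time.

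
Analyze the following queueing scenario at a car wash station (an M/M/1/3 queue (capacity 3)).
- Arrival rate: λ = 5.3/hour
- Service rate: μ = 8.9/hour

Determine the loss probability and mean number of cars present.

ρ = λ/μ = 5.3/8.9 = 0.5955
P₀ = (1-ρ)/(1-ρ^(K+1)) = (1-0.5955)/(1-0.5955^4) = 0.4045/0.8742 = 0.4627
P_K = P₀×ρ^K = 0.46269 × 0.5955^3 = 0.46269 × 0.21118 = 0.09771
Blocking probability P_3 = 0.09771 (9.77%)
L = ρ[1 - (K+1)ρ^K + Kρ^(K+1)] / [(1-ρ)(1-ρ^(K+1))]
L = 0.5955 × (1 - 4×0.21118 + 3×0.12576) / ((1 - 0.5955) × (1 - 0.12576)) = 0.8968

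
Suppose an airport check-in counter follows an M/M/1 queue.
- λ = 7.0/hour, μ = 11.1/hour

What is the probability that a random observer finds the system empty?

ρ = λ/μ = 7.0/11.1 = 0.6306
P(0) = 1 - ρ = 1 - 0.6306 = 0.3694
The server is idle 36.94% of the time.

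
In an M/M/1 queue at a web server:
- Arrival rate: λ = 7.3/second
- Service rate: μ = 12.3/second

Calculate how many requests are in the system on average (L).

ρ = λ/μ = 7.3/12.3 = 0.5935
For M/M/1: L = λ/(μ-λ)
L = 7.3/(12.3-7.3) = 7.3/5.00
L = 1.4600 requests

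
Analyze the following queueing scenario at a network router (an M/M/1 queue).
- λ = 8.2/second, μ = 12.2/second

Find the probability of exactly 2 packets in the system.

ρ = λ/μ = 8.2/12.2 = 0.6721
P(n) = (1-ρ)ρⁿ
P(2) = (1-0.6721) × 0.6721^2
P(2) = 0.3279 × 0.4517
P(2) = 0.1481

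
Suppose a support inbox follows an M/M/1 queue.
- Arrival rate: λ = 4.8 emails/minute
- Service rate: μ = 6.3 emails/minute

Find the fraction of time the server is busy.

Server utilization: ρ = λ/μ
ρ = 4.8/6.3 = 0.7619
The server is busy 76.19% of the time.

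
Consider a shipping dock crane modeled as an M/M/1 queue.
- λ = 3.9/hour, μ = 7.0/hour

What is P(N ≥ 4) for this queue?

ρ = λ/μ = 3.9/7.0 = 0.55714
P(N ≥ n) = ρⁿ
P(N ≥ 4) = 0.55714^4
P(N ≥ 4) = 0.09635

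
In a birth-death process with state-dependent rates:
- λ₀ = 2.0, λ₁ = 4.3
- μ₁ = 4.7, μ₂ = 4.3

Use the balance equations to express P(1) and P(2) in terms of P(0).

Balance equations:
State 0: λ₀P₀ = μ₁P₁ → P₁ = (λ₀/μ₁)P₀ = (2.0/4.7)P₀ = 0.4255P₀
State 1: P₂ = (λ₀λ₁)/(μ₁μ₂)P₀ = (2.0×4.3)/(4.7×4.3)P₀ = 0.4255P₀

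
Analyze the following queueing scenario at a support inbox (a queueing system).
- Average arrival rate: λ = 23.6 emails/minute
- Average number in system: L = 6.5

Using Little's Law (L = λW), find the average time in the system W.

Little's Law: L = λW, so W = L/λ
W = 6.5/23.6 = 0.2754 minutes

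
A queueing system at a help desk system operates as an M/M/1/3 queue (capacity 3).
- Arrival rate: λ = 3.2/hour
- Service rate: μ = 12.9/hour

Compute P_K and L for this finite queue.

ρ = λ/μ = 3.2/12.9 = 0.24806
P₀ = (1-ρ)/(1-ρ^(K+1)) = (1-0.24806)/(1-0.24806^4) = 0.7519/0.9962 = 0.7548
P_K = P₀×ρ^K = 0.7548 × 0.24806^3 = 0.7548 × 0.01526 = 0.01152
Blocking probability P_3 = 0.01152 (1.15%)
L = ρ[1 - (K+1)ρ^K + Kρ^(K+1)] / [(1-ρ)(1-ρ^(K+1))]
L = 0.24806 × (1 - 4×0.01526 + 3×0.003786) / ((1 - 0.24806) × (1 - 0.003786)) = 0.3147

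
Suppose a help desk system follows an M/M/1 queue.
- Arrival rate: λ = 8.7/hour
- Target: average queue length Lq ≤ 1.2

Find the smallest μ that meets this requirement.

For M/M/1: Lq = λ²/(μ(μ-λ))
Need Lq ≤ 1.2, i.e. μ(μ-λ) ≥ λ²/1.2
μ² - 8.7μ - 75.69/1.2 ≥ 0  →  μ² - 8.7μ - 63.0750 ≥ 0
Quadratic formula (positive root): μ = [λ + √(λ² + 4×63.0750)]/2
Discriminant: 75.69 + 4×63.0750 = 327.9900, √327.9900 = 18.1105
μ ≥ (8.7 + 18.1105)/2 = 13.4052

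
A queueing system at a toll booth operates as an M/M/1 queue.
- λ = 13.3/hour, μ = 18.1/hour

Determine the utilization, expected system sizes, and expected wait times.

Step 1: ρ = λ/μ = 13.3/18.1 = 0.7348
Step 2: L = λ/(μ-λ) = 13.3/4.80 = 2.7708
Step 3: Lq = λ²/(μ(μ-λ)) = 176.89/(18.1×4.80) = 2.0360
Step 4: W = 1/(μ-λ) = 1/4.80 = 0.20833
Step 5: Wq = λ/(μ(μ-λ)) = 13.3/(18.1×4.80) = 0.1531
Step 6: P(0) = 1-ρ = 0.2652
Verify: L = λW = 13.3×0.20833 = 2.7708 ✔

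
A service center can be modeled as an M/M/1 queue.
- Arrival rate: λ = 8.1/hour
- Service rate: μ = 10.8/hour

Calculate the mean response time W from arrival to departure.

First, compute utilization: ρ = λ/μ = 8.1/10.8 = 0.7500
For M/M/1: W = 1/(μ-λ)
W = 1/(10.8-8.1) = 1/2.70
W = 0.3704 hours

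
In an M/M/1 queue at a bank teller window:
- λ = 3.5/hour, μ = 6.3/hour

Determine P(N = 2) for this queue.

ρ = λ/μ = 3.5/6.3 = 0.5556
P(n) = (1-ρ)ρⁿ
P(2) = (1-0.5556) × 0.5556^2
P(2) = 0.4444 × 0.3087
P(2) = 0.1372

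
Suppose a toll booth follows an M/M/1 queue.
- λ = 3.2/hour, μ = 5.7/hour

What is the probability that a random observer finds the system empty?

ρ = λ/μ = 3.2/5.7 = 0.5614
P(0) = 1 - ρ = 1 - 0.5614 = 0.4386
The server is idle 43.86% of the time.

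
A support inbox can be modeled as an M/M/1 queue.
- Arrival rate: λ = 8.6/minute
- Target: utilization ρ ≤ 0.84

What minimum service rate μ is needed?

ρ = λ/μ, so μ = λ/ρ
μ ≥ 8.6/0.84 = 10.2381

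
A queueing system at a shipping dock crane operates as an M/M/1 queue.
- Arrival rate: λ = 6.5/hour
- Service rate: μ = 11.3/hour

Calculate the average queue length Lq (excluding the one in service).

ρ = λ/μ = 6.5/11.3 = 0.5752
For M/M/1: Lq = λ²/(μ(μ-λ))
Lq = 42.25/(11.3 × 4.80)
Lq = 0.7789 containers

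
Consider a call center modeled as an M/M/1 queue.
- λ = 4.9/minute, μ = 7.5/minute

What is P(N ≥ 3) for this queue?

ρ = λ/μ = 4.9/7.5 = 0.65333
P(N ≥ n) = ρⁿ
P(N ≥ 3) = 0.65333^3
P(N ≥ 3) = 0.2789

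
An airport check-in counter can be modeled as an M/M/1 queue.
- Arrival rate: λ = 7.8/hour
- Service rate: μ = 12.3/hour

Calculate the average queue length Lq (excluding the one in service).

ρ = λ/μ = 7.8/12.3 = 0.6341
For M/M/1: Lq = λ²/(μ(μ-λ))
Lq = 60.84/(12.3 × 4.50)
Lq = 1.0992 passengers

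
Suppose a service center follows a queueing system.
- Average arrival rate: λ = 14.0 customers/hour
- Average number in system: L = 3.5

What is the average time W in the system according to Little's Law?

Little's Law: L = λW, so W = L/λ
W = 3.5/14.0 = 0.2500 hours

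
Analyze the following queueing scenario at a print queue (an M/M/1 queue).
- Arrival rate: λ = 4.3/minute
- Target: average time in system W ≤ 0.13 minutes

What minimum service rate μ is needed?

For M/M/1: W = 1/(μ-λ)
Need W ≤ 0.13, so 1/(μ-λ) ≤ 0.13
μ - λ ≥ 1/0.13 = 7.6923
μ ≥ 4.3 + 7.6923 = 11.9923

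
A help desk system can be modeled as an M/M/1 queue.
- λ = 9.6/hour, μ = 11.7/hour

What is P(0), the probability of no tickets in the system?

ρ = λ/μ = 9.6/11.7 = 0.8205
P(0) = 1 - ρ = 1 - 0.8205 = 0.1795
The server is idle 17.95% of the time.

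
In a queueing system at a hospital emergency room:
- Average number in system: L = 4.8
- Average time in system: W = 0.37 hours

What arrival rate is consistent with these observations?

Little's Law: L = λW, so λ = L/W
λ = 4.8/0.37 = 12.9730 patients/hour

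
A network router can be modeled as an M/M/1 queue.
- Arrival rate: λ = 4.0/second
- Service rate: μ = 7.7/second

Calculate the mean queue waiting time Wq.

First, compute utilization: ρ = λ/μ = 4.0/7.7 = 0.5195
For M/M/1: Wq = λ/(μ(μ-λ))
Wq = 4.0/(7.7 × (7.7-4.0))
Wq = 4.0/(7.7 × 3.70)
Wq = 0.1404 seconds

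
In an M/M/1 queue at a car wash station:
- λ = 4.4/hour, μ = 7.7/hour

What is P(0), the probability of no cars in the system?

ρ = λ/μ = 4.4/7.7 = 0.5714
P(0) = 1 - ρ = 1 - 0.5714 = 0.4286
The server is idle 42.86% of the time.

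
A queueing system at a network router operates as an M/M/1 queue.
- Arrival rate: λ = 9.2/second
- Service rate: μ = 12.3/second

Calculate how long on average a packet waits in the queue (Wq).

First, compute utilization: ρ = λ/μ = 9.2/12.3 = 0.7480
For M/M/1: Wq = λ/(μ(μ-λ))
Wq = 9.2/(12.3 × (12.3-9.2))
Wq = 9.2/(12.3 × 3.10)
Wq = 0.2413 seconds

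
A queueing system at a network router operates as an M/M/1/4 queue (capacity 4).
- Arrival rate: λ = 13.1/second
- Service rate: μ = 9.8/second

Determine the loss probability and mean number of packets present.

ρ = λ/μ = 13.1/9.8 = 1.33673
P₀ = (1-ρ)/(1-ρ^(K+1)) = (1-1.33673)/(1-1.33673^5) = -0.3367/-3.2679 = 0.1030
P_K = P₀×ρ^K = 0.10304 × 1.33673^4 = 0.10304 × 3.1928 = 0.3290
Blocking probability P_4 = 0.3290 (32.90%)
L = ρ[1 - (K+1)ρ^K + Kρ^(K+1)] / [(1-ρ)(1-ρ^(K+1))]
L = 1.33673 × (1 - 5×3.19282 + 4×4.26794) / ((1 - 1.33673) × (1 - 4.26794)) = 2.5603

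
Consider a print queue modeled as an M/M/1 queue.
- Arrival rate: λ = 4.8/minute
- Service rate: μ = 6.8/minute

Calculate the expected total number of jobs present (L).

ρ = λ/μ = 4.8/6.8 = 0.7059
For M/M/1: L = λ/(μ-λ)
L = 4.8/(6.8-4.8) = 4.8/2.00
L = 2.4000 jobs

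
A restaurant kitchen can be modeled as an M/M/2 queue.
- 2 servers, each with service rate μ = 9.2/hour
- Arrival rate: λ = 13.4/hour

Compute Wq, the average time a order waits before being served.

Traffic intensity: ρ = λ/(cμ) = 13.4/(2×9.2) = 0.7283
Since ρ = 0.7283 < 1, system is stable.
Offered load a = λ/μ = cρ = 13.4/9.2 = 1.4565
P₀ = [ Σₙ₌₀^1 aⁿ/n! + a^2/(2!(1-ρ)) ]⁻¹
Σ = a^0/0! + a^1/1! = 1.0000 + 1.4565 = 2.4565
a^2/(2!(1-ρ)) = 2.1215/(2 × 0.27174) = 3.9035
P₀ = 1/(2.4565 + 3.9035) = 0.1572
Lq = P₀·a^2·ρ / (2!(1-ρ)²) = 0.15723 × 2.1215 × 0.72826 / (2 × 0.073842) = 1.6449
Wq = Lq/λ = 1.6449/13.4 = 0.1228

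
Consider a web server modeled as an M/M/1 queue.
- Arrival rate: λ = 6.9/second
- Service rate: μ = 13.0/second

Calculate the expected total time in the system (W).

First, compute utilization: ρ = λ/μ = 6.9/13.0 = 0.5308
For M/M/1: W = 1/(μ-λ)
W = 1/(13.0-6.9) = 1/6.10
W = 0.1639 seconds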